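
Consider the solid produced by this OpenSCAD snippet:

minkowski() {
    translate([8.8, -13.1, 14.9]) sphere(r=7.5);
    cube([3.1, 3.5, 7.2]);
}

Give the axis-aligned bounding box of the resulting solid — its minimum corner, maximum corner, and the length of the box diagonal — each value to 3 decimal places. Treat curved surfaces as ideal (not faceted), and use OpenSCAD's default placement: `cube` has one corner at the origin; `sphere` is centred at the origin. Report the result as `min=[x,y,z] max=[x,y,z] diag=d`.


A = translate([8.8, -13.1, 14.9]) sphere(r=7.5) → bbox [1.3,-20.6,7.4] .. [16.3,-5.6,22.4]
B = cube([3.1, 3.5, 7.2]) → bbox [0,0,0] .. [3.1,3.5,7.2]
lo = A.lo+B.lo = [1.3+0, -20.6+0, 7.4+0] = [1.300,-20.600,7.400]
hi = A.hi+B.hi = [16.3+3.1, -5.6+3.5, 22.4+7.2] = [19.400,-2.100,29.600]
diag = √(18.1²+18.5²+22.2²) = √1162.7 = 34.098

min=[1.300,-20.600,7.400] max=[19.400,-2.100,29.600] diag=34.098


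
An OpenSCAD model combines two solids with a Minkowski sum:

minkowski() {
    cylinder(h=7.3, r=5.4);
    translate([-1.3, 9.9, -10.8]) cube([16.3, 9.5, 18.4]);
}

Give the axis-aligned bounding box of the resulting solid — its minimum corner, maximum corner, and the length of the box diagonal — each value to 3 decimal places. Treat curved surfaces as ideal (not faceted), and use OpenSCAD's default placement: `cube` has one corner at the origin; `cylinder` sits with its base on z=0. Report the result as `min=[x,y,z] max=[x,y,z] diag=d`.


min=[-6.700,4.500,-10.800] max=[20.400,24.800,14.900] diag=42.509

A = translate([-1.3, 9.9, -10.8]) cube([16.3, 9.5, 18.4]) → bbox [-1.3,9.9,-10.8] .. [15,19.4,7.6]
B = cylinder(h=7.3, r=5.4) → bbox [-5.4,-5.4,0] .. [5.4,5.4,7.3]
lo = A.lo+B.lo = [-1.3-5.4, 9.9-5.4, -10.8+0] = [-6.700,4.500,-10.800]
hi = A.hi+B.hi = [15+5.4, 19.4+5.4, 7.6+7.3] = [20.400,24.800,14.900]
diag = √(27.1²+20.3²+25.7²) = √1806.99 = 42.509


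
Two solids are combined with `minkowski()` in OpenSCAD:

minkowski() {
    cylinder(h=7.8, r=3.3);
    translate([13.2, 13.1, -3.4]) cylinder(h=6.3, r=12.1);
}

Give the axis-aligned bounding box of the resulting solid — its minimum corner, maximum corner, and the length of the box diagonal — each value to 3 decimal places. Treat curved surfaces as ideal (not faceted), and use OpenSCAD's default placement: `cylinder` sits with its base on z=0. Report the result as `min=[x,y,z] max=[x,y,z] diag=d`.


min=[-2.200,-2.300,-3.400] max=[28.600,28.500,10.700] diag=45.783

A = translate([13.2, 13.1, -3.4]) cylinder(h=6.3, r=12.1) → bbox [1.1,1,-3.4] .. [25.3,25.2,2.9]
B = cylinder(h=7.8, r=3.3) → bbox [-3.3,-3.3,0] .. [3.3,3.3,7.8]
lo = A.lo+B.lo = [1.1-3.3, 1-3.3, -3.4+0] = [-2.200,-2.300,-3.400]
hi = A.hi+B.hi = [25.3+3.3, 25.2+3.3, 2.9+7.8] = [28.600,28.500,10.700]
diag = √(30.8²+30.8²+14.1²) = √2096.09 = 45.783


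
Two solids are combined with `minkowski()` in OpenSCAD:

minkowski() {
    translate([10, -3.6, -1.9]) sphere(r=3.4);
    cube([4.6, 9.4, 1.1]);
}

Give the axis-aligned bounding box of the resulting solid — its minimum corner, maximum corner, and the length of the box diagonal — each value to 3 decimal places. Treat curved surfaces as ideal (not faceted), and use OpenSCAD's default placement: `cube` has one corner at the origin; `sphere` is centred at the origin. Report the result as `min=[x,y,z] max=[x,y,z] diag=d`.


A = translate([10, -3.6, -1.9]) sphere(r=3.4) → bbox [6.6,-7,-5.3] .. [13.4,-0.2,1.5]
B = cube([4.6, 9.4, 1.1]) → bbox [0,0,0] .. [4.6,9.4,1.1]
lo = A.lo+B.lo = [6.6+0, -7+0, -5.3+0] = [6.600,-7.000,-5.300]
hi = A.hi+B.hi = [13.4+4.6, -0.2+9.4, 1.5+1.1] = [18.000,9.200,2.600]
diag = √(11.4²+16.2²+7.9²) = √454.81 = 21.326

min=[6.600,-7.000,-5.300] max=[18.000,9.200,2.600] diag=21.326


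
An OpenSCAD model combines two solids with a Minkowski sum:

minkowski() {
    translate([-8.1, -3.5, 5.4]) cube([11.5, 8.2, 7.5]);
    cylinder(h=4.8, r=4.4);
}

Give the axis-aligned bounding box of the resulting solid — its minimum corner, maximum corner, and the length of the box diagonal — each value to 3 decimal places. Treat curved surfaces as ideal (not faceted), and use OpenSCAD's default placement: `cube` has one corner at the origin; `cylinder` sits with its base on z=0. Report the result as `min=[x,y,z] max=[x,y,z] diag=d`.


min=[-12.500,-7.900,5.400] max=[7.800,9.100,17.700] diag=29.196

A = translate([-8.1, -3.5, 5.4]) cube([11.5, 8.2, 7.5]) → bbox [-8.1,-3.5,5.4] .. [3.4,4.7,12.9]
B = cylinder(h=4.8, r=4.4) → bbox [-4.4,-4.4,0] .. [4.4,4.4,4.8]
lo = A.lo+B.lo = [-8.1-4.4, -3.5-4.4, 5.4+0] = [-12.500,-7.900,5.400]
hi = A.hi+B.hi = [3.4+4.4, 4.7+4.4, 12.9+4.8] = [7.800,9.100,17.700]
diag = √(20.3²+17²+12.3²) = √852.38 = 29.196


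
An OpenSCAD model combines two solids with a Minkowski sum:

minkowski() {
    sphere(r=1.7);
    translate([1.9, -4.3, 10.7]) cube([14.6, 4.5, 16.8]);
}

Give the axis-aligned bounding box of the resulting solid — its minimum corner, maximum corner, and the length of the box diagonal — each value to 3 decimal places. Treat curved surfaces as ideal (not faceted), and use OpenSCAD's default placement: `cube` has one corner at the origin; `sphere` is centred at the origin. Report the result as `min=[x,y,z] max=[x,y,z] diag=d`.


A = translate([1.9, -4.3, 10.7]) cube([14.6, 4.5, 16.8]) → bbox [1.9,-4.3,10.7] .. [16.5,0.2,27.5]
B = sphere(r=1.7) → bbox [-1.7,-1.7,-1.7] .. [1.7,1.7,1.7]
lo = A.lo+B.lo = [1.9-1.7, -4.3-1.7, 10.7-1.7] = [0.200,-6.000,9.000]
hi = A.hi+B.hi = [16.5+1.7, 0.2+1.7, 27.5+1.7] = [18.200,1.900,29.200]
diag = √(18²+7.9²+20.2²) = √794.45 = 28.186

min=[0.200,-6.000,9.000] max=[18.200,1.900,29.200] diag=28.186


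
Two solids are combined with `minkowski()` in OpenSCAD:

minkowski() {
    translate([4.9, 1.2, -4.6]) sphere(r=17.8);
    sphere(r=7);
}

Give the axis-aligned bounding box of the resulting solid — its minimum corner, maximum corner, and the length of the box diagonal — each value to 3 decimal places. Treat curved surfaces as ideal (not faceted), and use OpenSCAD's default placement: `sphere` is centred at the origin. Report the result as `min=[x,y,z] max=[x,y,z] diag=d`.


A = translate([4.9, 1.2, -4.6]) sphere(r=17.8) → bbox [-12.9,-16.6,-22.4] .. [22.7,19,13.2]
B = sphere(r=7) → bbox [-7,-7,-7] .. [7,7,7]
lo = A.lo+B.lo = [-12.9-7, -16.6-7, -22.4-7] = [-19.900,-23.600,-29.400]
hi = A.hi+B.hi = [22.7+7, 19+7, 13.2+7] = [29.700,26.000,20.200]
diag = √(49.6²+49.6²+49.6²) = √7380.48 = 85.910

min=[-19.900,-23.600,-29.400] max=[29.700,26.000,20.200] diag=85.910


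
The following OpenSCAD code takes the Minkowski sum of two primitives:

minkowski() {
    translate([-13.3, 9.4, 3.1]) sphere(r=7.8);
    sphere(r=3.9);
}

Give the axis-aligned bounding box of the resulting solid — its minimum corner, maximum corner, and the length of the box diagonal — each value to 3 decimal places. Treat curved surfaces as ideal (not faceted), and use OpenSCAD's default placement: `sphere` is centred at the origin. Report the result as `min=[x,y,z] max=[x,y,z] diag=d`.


min=[-25.000,-2.300,-8.600] max=[-1.600,21.100,14.800] diag=40.530

A = translate([-13.3, 9.4, 3.1]) sphere(r=7.8) → bbox [-21.1,1.6,-4.7] .. [-5.5,17.2,10.9]
B = sphere(r=3.9) → bbox [-3.9,-3.9,-3.9] .. [3.9,3.9,3.9]
lo = A.lo+B.lo = [-21.1-3.9, 1.6-3.9, -4.7-3.9] = [-25.000,-2.300,-8.600]
hi = A.hi+B.hi = [-5.5+3.9, 17.2+3.9, 10.9+3.9] = [-1.600,21.100,14.800]
diag = √(23.4²+23.4²+23.4²) = √1642.68 = 40.530


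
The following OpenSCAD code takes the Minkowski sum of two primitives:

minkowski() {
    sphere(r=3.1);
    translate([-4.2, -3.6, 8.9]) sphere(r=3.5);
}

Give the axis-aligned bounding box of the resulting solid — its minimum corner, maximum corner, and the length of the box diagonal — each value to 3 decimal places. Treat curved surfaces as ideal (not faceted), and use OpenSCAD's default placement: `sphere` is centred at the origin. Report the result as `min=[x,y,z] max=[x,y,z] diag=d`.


A = translate([-4.2, -3.6, 8.9]) sphere(r=3.5) → bbox [-7.7,-7.1,5.4] .. [-0.7,-0.1,12.4]
B = sphere(r=3.1) → bbox [-3.1,-3.1,-3.1] .. [3.1,3.1,3.1]
lo = A.lo+B.lo = [-7.7-3.1, -7.1-3.1, 5.4-3.1] = [-10.800,-10.200,2.300]
hi = A.hi+B.hi = [-0.7+3.1, -0.1+3.1, 12.4+3.1] = [2.400,3.000,15.500]
diag = √(13.2²+13.2²+13.2²) = √522.72 = 22.863

min=[-10.800,-10.200,2.300] max=[2.400,3.000,15.500] diag=22.863


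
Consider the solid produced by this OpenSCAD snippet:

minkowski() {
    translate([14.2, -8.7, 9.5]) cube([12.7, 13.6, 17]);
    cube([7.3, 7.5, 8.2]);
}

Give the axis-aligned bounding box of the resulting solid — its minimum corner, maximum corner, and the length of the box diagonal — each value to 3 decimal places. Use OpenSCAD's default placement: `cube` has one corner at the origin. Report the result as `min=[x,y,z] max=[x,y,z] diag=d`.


A = translate([14.2, -8.7, 9.5]) cube([12.7, 13.6, 17]) → bbox [14.2,-8.7,9.5] .. [26.9,4.9,26.5]
B = cube([7.3, 7.5, 8.2]) → bbox [0,0,0] .. [7.3,7.5,8.2]
lo = A.lo+B.lo = [14.2+0, -8.7+0, 9.5+0] = [14.200,-8.700,9.500]
hi = A.hi+B.hi = [26.9+7.3, 4.9+7.5, 26.5+8.2] = [34.200,12.400,34.700]
diag = √(20²+21.1²+25.2²) = √1480.25 = 38.474

min=[14.200,-8.700,9.500] max=[34.200,12.400,34.700] diag=38.474


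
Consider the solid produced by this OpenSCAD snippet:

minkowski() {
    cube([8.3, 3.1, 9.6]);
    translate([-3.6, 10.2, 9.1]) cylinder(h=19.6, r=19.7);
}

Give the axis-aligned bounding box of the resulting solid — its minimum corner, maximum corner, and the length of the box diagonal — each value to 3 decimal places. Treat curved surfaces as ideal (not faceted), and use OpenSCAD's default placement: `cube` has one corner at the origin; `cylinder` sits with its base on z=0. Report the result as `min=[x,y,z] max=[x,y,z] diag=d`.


A = translate([-3.6, 10.2, 9.1]) cylinder(h=19.6, r=19.7) → bbox [-23.3,-9.5,9.1] .. [16.1,29.9,28.7]
B = cube([8.3, 3.1, 9.6]) → bbox [0,0,0] .. [8.3,3.1,9.6]
lo = A.lo+B.lo = [-23.3+0, -9.5+0, 9.1+0] = [-23.300,-9.500,9.100]
hi = A.hi+B.hi = [16.1+8.3, 29.9+3.1, 28.7+9.6] = [24.400,33.000,38.300]
diag = √(47.7²+42.5²+29.2²) = √4934.18 = 70.244

min=[-23.300,-9.500,9.100] max=[24.400,33.000,38.300] diag=70.244


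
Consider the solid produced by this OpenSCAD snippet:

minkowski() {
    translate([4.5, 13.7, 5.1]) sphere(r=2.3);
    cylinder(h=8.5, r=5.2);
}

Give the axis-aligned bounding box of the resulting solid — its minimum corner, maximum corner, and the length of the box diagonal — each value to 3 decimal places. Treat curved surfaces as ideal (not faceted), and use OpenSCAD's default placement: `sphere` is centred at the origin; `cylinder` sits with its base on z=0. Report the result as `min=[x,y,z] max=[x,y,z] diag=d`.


min=[-3.000,6.200,2.800] max=[12.000,21.200,15.900] diag=24.932

A = translate([4.5, 13.7, 5.1]) sphere(r=2.3) → bbox [2.2,11.4,2.8] .. [6.8,16,7.4]
B = cylinder(h=8.5, r=5.2) → bbox [-5.2,-5.2,0] .. [5.2,5.2,8.5]
lo = A.lo+B.lo = [2.2-5.2, 11.4-5.2, 2.8+0] = [-3.000,6.200,2.800]
hi = A.hi+B.hi = [6.8+5.2, 16+5.2, 7.4+8.5] = [12.000,21.200,15.900]
diag = √(15²+15²+13.1²) = √621.61 = 24.932


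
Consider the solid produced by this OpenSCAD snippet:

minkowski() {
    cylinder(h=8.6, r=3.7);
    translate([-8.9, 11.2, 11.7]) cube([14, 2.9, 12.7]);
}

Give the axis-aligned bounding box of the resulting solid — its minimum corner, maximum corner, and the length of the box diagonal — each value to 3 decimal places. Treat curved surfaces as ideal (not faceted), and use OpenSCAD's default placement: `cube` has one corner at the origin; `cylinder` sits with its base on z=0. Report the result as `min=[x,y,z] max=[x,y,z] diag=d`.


min=[-12.600,7.500,11.700] max=[8.800,17.800,33.000] diag=31.902

A = translate([-8.9, 11.2, 11.7]) cube([14, 2.9, 12.7]) → bbox [-8.9,11.2,11.7] .. [5.1,14.1,24.4]
B = cylinder(h=8.6, r=3.7) → bbox [-3.7,-3.7,0] .. [3.7,3.7,8.6]
lo = A.lo+B.lo = [-8.9-3.7, 11.2-3.7, 11.7+0] = [-12.600,7.500,11.700]
hi = A.hi+B.hi = [5.1+3.7, 14.1+3.7, 24.4+8.6] = [8.800,17.800,33.000]
diag = √(21.4²+10.3²+21.3²) = √1017.74 = 31.902


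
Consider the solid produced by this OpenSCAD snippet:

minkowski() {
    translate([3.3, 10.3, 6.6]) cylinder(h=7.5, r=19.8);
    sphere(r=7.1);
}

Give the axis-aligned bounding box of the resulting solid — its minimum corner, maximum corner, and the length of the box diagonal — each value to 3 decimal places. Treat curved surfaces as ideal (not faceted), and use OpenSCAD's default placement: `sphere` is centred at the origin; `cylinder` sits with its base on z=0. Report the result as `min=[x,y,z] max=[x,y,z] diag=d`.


A = translate([3.3, 10.3, 6.6]) cylinder(h=7.5, r=19.8) → bbox [-16.5,-9.5,6.6] .. [23.1,30.1,14.1]
B = sphere(r=7.1) → bbox [-7.1,-7.1,-7.1] .. [7.1,7.1,7.1]
lo = A.lo+B.lo = [-16.5-7.1, -9.5-7.1, 6.6-7.1] = [-23.600,-16.600,-0.500]
hi = A.hi+B.hi = [23.1+7.1, 30.1+7.1, 14.1+7.1] = [30.200,37.200,21.200]
diag = √(53.8²+53.8²+21.7²) = √6259.77 = 79.119

min=[-23.600,-16.600,-0.500] max=[30.200,37.200,21.200] diag=79.119


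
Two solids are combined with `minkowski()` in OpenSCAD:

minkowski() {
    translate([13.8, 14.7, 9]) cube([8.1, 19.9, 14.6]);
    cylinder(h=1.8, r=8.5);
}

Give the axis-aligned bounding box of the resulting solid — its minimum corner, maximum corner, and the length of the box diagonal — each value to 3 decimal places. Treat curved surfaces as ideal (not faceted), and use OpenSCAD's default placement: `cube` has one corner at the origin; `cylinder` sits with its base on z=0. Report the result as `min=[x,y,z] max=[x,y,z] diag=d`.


A = translate([13.8, 14.7, 9]) cube([8.1, 19.9, 14.6]) → bbox [13.8,14.7,9] .. [21.9,34.6,23.6]
B = cylinder(h=1.8, r=8.5) → bbox [-8.5,-8.5,0] .. [8.5,8.5,1.8]
lo = A.lo+B.lo = [13.8-8.5, 14.7-8.5, 9+0] = [5.300,6.200,9.000]
hi = A.hi+B.hi = [21.9+8.5, 34.6+8.5, 23.6+1.8] = [30.400,43.100,25.400]
diag = √(25.1²+36.9²+16.4²) = √2260.58 = 47.546

min=[5.300,6.200,9.000] max=[30.400,43.100,25.400] diag=47.546


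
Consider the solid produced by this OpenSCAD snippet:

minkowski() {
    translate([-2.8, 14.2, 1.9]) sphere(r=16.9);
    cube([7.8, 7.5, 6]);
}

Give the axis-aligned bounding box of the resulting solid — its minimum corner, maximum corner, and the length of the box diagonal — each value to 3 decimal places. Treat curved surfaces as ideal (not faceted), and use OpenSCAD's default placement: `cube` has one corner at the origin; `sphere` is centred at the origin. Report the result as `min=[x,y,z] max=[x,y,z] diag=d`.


A = translate([-2.8, 14.2, 1.9]) sphere(r=16.9) → bbox [-19.7,-2.7,-15] .. [14.1,31.1,18.8]
B = cube([7.8, 7.5, 6]) → bbox [0,0,0] .. [7.8,7.5,6]
lo = A.lo+B.lo = [-19.7+0, -2.7+0, -15+0] = [-19.700,-2.700,-15.000]
hi = A.hi+B.hi = [14.1+7.8, 31.1+7.5, 18.8+6] = [21.900,38.600,24.800]
diag = √(41.6²+41.3²+39.8²) = √5020.29 = 70.854

min=[-19.700,-2.700,-15.000] max=[21.900,38.600,24.800] diag=70.854


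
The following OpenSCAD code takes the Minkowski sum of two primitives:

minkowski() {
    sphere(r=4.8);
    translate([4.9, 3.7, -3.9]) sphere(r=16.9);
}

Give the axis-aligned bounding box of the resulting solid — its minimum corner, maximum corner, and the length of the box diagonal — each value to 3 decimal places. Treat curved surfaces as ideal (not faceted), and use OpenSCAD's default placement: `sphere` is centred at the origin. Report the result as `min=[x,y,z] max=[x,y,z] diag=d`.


min=[-16.800,-18.000,-25.600] max=[26.600,25.400,17.800] diag=75.171

A = translate([4.9, 3.7, -3.9]) sphere(r=16.9) → bbox [-12,-13.2,-20.8] .. [21.8,20.6,13]
B = sphere(r=4.8) → bbox [-4.8,-4.8,-4.8] .. [4.8,4.8,4.8]
lo = A.lo+B.lo = [-12-4.8, -13.2-4.8, -20.8-4.8] = [-16.800,-18.000,-25.600]
hi = A.hi+B.hi = [21.8+4.8, 20.6+4.8, 13+4.8] = [26.600,25.400,17.800]
diag = √(43.4²+43.4²+43.4²) = √5650.68 = 75.171


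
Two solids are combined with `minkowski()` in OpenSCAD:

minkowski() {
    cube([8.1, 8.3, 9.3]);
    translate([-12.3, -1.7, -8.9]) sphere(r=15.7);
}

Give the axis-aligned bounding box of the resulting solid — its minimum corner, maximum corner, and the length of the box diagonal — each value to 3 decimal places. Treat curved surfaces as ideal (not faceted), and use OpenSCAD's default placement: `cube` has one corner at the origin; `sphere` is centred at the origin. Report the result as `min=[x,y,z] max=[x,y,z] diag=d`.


min=[-28.000,-17.400,-24.600] max=[11.500,22.300,16.100] diag=69.230

A = translate([-12.3, -1.7, -8.9]) sphere(r=15.7) → bbox [-28,-17.4,-24.6] .. [3.4,14,6.8]
B = cube([8.1, 8.3, 9.3]) → bbox [0,0,0] .. [8.1,8.3,9.3]
lo = A.lo+B.lo = [-28+0, -17.4+0, -24.6+0] = [-28.000,-17.400,-24.600]
hi = A.hi+B.hi = [3.4+8.1, 14+8.3, 6.8+9.3] = [11.500,22.300,16.100]
diag = √(39.5²+39.7²+40.7²) = √4792.83 = 69.230


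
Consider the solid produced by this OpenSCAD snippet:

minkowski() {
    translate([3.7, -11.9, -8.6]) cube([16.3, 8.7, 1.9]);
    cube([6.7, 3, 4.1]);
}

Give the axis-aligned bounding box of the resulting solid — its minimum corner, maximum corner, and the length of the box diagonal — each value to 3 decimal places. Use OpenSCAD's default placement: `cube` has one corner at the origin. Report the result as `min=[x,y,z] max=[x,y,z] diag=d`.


A = translate([3.7, -11.9, -8.6]) cube([16.3, 8.7, 1.9]) → bbox [3.7,-11.9,-8.6] .. [20,-3.2,-6.7]
B = cube([6.7, 3, 4.1]) → bbox [0,0,0] .. [6.7,3,4.1]
lo = A.lo+B.lo = [3.7+0, -11.9+0, -8.6+0] = [3.700,-11.900,-8.600]
hi = A.hi+B.hi = [20+6.7, -3.2+3, -6.7+4.1] = [26.700,-0.200,-2.600]
diag = √(23²+11.7²+6²) = √701.89 = 26.493

min=[3.700,-11.900,-8.600] max=[26.700,-0.200,-2.600] diag=26.493


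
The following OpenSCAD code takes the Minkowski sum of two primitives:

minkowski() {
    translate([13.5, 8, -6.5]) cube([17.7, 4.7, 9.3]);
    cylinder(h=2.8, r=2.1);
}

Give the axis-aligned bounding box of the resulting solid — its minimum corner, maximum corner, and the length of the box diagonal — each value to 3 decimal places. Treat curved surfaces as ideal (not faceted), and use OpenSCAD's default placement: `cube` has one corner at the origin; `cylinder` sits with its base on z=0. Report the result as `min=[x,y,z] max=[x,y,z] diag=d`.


min=[11.400,5.900,-6.500] max=[33.300,14.800,5.600] diag=26.556

A = translate([13.5, 8, -6.5]) cube([17.7, 4.7, 9.3]) → bbox [13.5,8,-6.5] .. [31.2,12.7,2.8]
B = cylinder(h=2.8, r=2.1) → bbox [-2.1,-2.1,0] .. [2.1,2.1,2.8]
lo = A.lo+B.lo = [13.5-2.1, 8-2.1, -6.5+0] = [11.400,5.900,-6.500]
hi = A.hi+B.hi = [31.2+2.1, 12.7+2.1, 2.8+2.8] = [33.300,14.800,5.600]
diag = √(21.9²+8.9²+12.1²) = √705.23 = 26.556


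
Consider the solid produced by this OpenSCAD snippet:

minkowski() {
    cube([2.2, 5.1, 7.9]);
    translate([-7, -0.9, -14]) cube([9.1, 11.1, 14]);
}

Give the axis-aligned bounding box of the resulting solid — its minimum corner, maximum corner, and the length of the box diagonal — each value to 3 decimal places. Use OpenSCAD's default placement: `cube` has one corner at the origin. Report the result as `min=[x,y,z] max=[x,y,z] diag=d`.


A = translate([-7, -0.9, -14]) cube([9.1, 11.1, 14]) → bbox [-7,-0.9,-14] .. [2.1,10.2,0]
B = cube([2.2, 5.1, 7.9]) → bbox [0,0,0] .. [2.2,5.1,7.9]
lo = A.lo+B.lo = [-7+0, -0.9+0, -14+0] = [-7.000,-0.900,-14.000]
hi = A.hi+B.hi = [2.1+2.2, 10.2+5.1, 0+7.9] = [4.300,15.300,7.900]
diag = √(11.3²+16.2²+21.9²) = √869.74 = 29.491

min=[-7.000,-0.900,-14.000] max=[4.300,15.300,7.900] diag=29.491


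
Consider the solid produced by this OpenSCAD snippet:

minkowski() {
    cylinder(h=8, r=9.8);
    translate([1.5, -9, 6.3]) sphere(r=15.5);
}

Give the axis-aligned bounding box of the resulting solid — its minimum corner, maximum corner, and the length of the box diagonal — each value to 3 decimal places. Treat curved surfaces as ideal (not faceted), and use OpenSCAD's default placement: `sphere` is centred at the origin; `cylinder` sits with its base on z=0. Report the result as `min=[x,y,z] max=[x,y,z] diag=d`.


min=[-23.800,-34.300,-9.200] max=[26.800,16.300,29.800] diag=81.497

A = translate([1.5, -9, 6.3]) sphere(r=15.5) → bbox [-14,-24.5,-9.2] .. [17,6.5,21.8]
B = cylinder(h=8, r=9.8) → bbox [-9.8,-9.8,0] .. [9.8,9.8,8]
lo = A.lo+B.lo = [-14-9.8, -24.5-9.8, -9.2+0] = [-23.800,-34.300,-9.200]
hi = A.hi+B.hi = [17+9.8, 6.5+9.8, 21.8+8] = [26.800,16.300,29.800]
diag = √(50.6²+50.6²+39²) = √6641.72 = 81.497


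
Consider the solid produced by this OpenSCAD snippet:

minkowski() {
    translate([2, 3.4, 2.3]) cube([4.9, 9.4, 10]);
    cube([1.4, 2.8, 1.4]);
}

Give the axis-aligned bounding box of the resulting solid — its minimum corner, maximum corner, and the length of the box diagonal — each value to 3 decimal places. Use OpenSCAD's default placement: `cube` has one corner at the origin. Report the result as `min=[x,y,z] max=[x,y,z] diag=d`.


min=[2.000,3.400,2.300] max=[8.300,15.600,13.700] diag=17.846

A = translate([2, 3.4, 2.3]) cube([4.9, 9.4, 10]) → bbox [2,3.4,2.3] .. [6.9,12.8,12.3]
B = cube([1.4, 2.8, 1.4]) → bbox [0,0,0] .. [1.4,2.8,1.4]
lo = A.lo+B.lo = [2+0, 3.4+0, 2.3+0] = [2.000,3.400,2.300]
hi = A.hi+B.hi = [6.9+1.4, 12.8+2.8, 12.3+1.4] = [8.300,15.600,13.700]
diag = √(6.3²+12.2²+11.4²) = √318.49 = 17.846


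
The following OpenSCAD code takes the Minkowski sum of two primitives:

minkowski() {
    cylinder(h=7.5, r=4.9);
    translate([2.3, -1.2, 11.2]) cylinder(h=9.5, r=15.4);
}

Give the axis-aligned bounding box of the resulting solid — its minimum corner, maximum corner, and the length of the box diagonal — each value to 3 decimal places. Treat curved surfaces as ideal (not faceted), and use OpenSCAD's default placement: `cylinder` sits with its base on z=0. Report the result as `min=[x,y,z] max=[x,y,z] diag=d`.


A = translate([2.3, -1.2, 11.2]) cylinder(h=9.5, r=15.4) → bbox [-13.1,-16.6,11.2] .. [17.7,14.2,20.7]
B = cylinder(h=7.5, r=4.9) → bbox [-4.9,-4.9,0] .. [4.9,4.9,7.5]
lo = A.lo+B.lo = [-13.1-4.9, -16.6-4.9, 11.2+0] = [-18.000,-21.500,11.200]
hi = A.hi+B.hi = [17.7+4.9, 14.2+4.9, 20.7+7.5] = [22.600,19.100,28.200]
diag = √(40.6²+40.6²+17²) = √3585.72 = 59.881

min=[-18.000,-21.500,11.200] max=[22.600,19.100,28.200] diag=59.881


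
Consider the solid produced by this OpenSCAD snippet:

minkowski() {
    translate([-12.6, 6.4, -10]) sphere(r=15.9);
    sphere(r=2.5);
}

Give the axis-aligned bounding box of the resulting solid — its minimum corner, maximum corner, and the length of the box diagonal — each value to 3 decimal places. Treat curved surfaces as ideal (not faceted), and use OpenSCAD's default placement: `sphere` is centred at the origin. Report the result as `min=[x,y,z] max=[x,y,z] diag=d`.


min=[-31.000,-12.000,-28.400] max=[5.800,24.800,8.400] diag=63.739

A = translate([-12.6, 6.4, -10]) sphere(r=15.9) → bbox [-28.5,-9.5,-25.9] .. [3.3,22.3,5.9]
B = sphere(r=2.5) → bbox [-2.5,-2.5,-2.5] .. [2.5,2.5,2.5]
lo = A.lo+B.lo = [-28.5-2.5, -9.5-2.5, -25.9-2.5] = [-31.000,-12.000,-28.400]
hi = A.hi+B.hi = [3.3+2.5, 22.3+2.5, 5.9+2.5] = [5.800,24.800,8.400]
diag = √(36.8²+36.8²+36.8²) = √4062.72 = 63.739


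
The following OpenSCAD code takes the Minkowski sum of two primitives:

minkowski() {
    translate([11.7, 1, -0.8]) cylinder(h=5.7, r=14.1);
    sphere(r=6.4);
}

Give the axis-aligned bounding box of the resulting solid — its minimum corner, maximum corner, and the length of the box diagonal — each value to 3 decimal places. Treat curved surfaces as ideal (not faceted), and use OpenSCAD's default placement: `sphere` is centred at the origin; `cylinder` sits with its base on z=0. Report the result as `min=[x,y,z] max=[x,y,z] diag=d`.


A = translate([11.7, 1, -0.8]) cylinder(h=5.7, r=14.1) → bbox [-2.4,-13.1,-0.8] .. [25.8,15.1,4.9]
B = sphere(r=6.4) → bbox [-6.4,-6.4,-6.4] .. [6.4,6.4,6.4]
lo = A.lo+B.lo = [-2.4-6.4, -13.1-6.4, -0.8-6.4] = [-8.800,-19.500,-7.200]
hi = A.hi+B.hi = [25.8+6.4, 15.1+6.4, 4.9+6.4] = [32.200,21.500,11.300]
diag = √(41²+41²+18.5²) = √3704.25 = 60.863

min=[-8.800,-19.500,-7.200] max=[32.200,21.500,11.300] diag=60.863


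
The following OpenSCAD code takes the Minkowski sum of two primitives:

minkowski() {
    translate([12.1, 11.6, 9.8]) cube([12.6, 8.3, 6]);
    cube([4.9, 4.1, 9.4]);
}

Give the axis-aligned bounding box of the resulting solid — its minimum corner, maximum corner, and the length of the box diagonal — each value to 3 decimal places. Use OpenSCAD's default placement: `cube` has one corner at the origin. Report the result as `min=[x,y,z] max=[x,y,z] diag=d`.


min=[12.100,11.600,9.800] max=[29.600,24.000,25.200] diag=26.404

A = translate([12.1, 11.6, 9.8]) cube([12.6, 8.3, 6]) → bbox [12.1,11.6,9.8] .. [24.7,19.9,15.8]
B = cube([4.9, 4.1, 9.4]) → bbox [0,0,0] .. [4.9,4.1,9.4]
lo = A.lo+B.lo = [12.1+0, 11.6+0, 9.8+0] = [12.100,11.600,9.800]
hi = A.hi+B.hi = [24.7+4.9, 19.9+4.1, 15.8+9.4] = [29.600,24.000,25.200]
diag = √(17.5²+12.4²+15.4²) = √697.17 = 26.404


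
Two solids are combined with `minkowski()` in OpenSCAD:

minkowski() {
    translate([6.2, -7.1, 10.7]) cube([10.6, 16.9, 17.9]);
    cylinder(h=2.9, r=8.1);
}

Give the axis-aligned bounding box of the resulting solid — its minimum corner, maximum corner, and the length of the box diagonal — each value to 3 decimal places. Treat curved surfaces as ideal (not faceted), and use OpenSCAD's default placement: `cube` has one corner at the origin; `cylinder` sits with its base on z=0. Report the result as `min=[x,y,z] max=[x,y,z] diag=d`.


min=[-1.900,-15.200,10.700] max=[24.900,17.900,31.500] diag=47.397

A = translate([6.2, -7.1, 10.7]) cube([10.6, 16.9, 17.9]) → bbox [6.2,-7.1,10.7] .. [16.8,9.8,28.6]
B = cylinder(h=2.9, r=8.1) → bbox [-8.1,-8.1,0] .. [8.1,8.1,2.9]
lo = A.lo+B.lo = [6.2-8.1, -7.1-8.1, 10.7+0] = [-1.900,-15.200,10.700]
hi = A.hi+B.hi = [16.8+8.1, 9.8+8.1, 28.6+2.9] = [24.900,17.900,31.500]
diag = √(26.8²+33.1²+20.8²) = √2246.49 = 47.397


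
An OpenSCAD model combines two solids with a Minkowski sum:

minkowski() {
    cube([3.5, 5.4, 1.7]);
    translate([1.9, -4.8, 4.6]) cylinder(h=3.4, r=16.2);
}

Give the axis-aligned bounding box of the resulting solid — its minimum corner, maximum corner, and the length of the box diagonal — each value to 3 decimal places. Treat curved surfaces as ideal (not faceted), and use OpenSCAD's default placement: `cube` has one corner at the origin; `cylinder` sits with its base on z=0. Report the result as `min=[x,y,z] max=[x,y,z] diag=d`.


min=[-14.300,-21.000,4.600] max=[21.600,16.800,9.700] diag=52.380

A = translate([1.9, -4.8, 4.6]) cylinder(h=3.4, r=16.2) → bbox [-14.3,-21,4.6] .. [18.1,11.4,8]
B = cube([3.5, 5.4, 1.7]) → bbox [0,0,0] .. [3.5,5.4,1.7]
lo = A.lo+B.lo = [-14.3+0, -21+0, 4.6+0] = [-14.300,-21.000,4.600]
hi = A.hi+B.hi = [18.1+3.5, 11.4+5.4, 8+1.7] = [21.600,16.800,9.700]
diag = √(35.9²+37.8²+5.1²) = √2743.66 = 52.380


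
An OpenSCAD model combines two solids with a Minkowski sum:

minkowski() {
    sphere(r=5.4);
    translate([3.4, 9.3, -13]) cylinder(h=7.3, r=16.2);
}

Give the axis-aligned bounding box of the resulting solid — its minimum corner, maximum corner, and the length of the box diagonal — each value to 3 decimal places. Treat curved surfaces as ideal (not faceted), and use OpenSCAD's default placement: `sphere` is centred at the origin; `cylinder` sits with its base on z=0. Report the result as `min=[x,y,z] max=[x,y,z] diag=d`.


A = translate([3.4, 9.3, -13]) cylinder(h=7.3, r=16.2) → bbox [-12.8,-6.9,-13] .. [19.6,25.5,-5.7]
B = sphere(r=5.4) → bbox [-5.4,-5.4,-5.4] .. [5.4,5.4,5.4]
lo = A.lo+B.lo = [-12.8-5.4, -6.9-5.4, -13-5.4] = [-18.200,-12.300,-18.400]
hi = A.hi+B.hi = [19.6+5.4, 25.5+5.4, -5.7+5.4] = [25.000,30.900,-0.300]
diag = √(43.2²+43.2²+18.1²) = √4060.09 = 63.719

min=[-18.200,-12.300,-18.400] max=[25.000,30.900,-0.300] diag=63.719


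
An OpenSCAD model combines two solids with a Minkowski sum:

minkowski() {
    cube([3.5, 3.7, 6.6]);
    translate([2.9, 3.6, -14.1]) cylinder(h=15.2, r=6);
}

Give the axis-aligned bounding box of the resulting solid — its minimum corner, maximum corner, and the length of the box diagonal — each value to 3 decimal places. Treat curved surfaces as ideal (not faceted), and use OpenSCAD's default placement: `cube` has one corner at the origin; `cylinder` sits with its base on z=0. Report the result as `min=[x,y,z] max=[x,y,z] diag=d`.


A = translate([2.9, 3.6, -14.1]) cylinder(h=15.2, r=6) → bbox [-3.1,-2.4,-14.1] .. [8.9,9.6,1.1]
B = cube([3.5, 3.7, 6.6]) → bbox [0,0,0] .. [3.5,3.7,6.6]
lo = A.lo+B.lo = [-3.1+0, -2.4+0, -14.1+0] = [-3.100,-2.400,-14.100]
hi = A.hi+B.hi = [8.9+3.5, 9.6+3.7, 1.1+6.6] = [12.400,13.300,7.700]
diag = √(15.5²+15.7²+21.8²) = √961.98 = 31.016

min=[-3.100,-2.400,-14.100] max=[12.400,13.300,7.700] diag=31.016


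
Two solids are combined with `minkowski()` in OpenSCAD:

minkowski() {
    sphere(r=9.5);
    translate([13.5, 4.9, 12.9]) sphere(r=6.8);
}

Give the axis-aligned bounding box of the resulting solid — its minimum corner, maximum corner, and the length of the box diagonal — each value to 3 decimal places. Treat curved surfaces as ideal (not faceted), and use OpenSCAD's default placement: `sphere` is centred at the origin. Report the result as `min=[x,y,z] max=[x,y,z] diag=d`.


min=[-2.800,-11.400,-3.400] max=[29.800,21.200,29.200] diag=56.465

A = translate([13.5, 4.9, 12.9]) sphere(r=6.8) → bbox [6.7,-1.9,6.1] .. [20.3,11.7,19.7]
B = sphere(r=9.5) → bbox [-9.5,-9.5,-9.5] .. [9.5,9.5,9.5]
lo = A.lo+B.lo = [6.7-9.5, -1.9-9.5, 6.1-9.5] = [-2.800,-11.400,-3.400]
hi = A.hi+B.hi = [20.3+9.5, 11.7+9.5, 19.7+9.5] = [29.800,21.200,29.200]
diag = √(32.6²+32.6²+32.6²) = √3188.28 = 56.465


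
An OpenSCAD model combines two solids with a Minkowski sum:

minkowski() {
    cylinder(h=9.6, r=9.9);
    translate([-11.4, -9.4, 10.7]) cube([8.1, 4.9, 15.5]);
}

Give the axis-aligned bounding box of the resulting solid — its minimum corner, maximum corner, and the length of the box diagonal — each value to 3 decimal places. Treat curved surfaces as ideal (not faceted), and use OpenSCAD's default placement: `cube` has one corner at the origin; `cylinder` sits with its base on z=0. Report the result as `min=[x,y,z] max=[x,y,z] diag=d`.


A = translate([-11.4, -9.4, 10.7]) cube([8.1, 4.9, 15.5]) → bbox [-11.4,-9.4,10.7] .. [-3.3,-4.5,26.2]
B = cylinder(h=9.6, r=9.9) → bbox [-9.9,-9.9,0] .. [9.9,9.9,9.6]
lo = A.lo+B.lo = [-11.4-9.9, -9.4-9.9, 10.7+0] = [-21.300,-19.300,10.700]
hi = A.hi+B.hi = [-3.3+9.9, -4.5+9.9, 26.2+9.6] = [6.600,5.400,35.800]
diag = √(27.9²+24.7²+25.1²) = √2018.51 = 44.928

min=[-21.300,-19.300,10.700] max=[6.600,5.400,35.800] diag=44.928


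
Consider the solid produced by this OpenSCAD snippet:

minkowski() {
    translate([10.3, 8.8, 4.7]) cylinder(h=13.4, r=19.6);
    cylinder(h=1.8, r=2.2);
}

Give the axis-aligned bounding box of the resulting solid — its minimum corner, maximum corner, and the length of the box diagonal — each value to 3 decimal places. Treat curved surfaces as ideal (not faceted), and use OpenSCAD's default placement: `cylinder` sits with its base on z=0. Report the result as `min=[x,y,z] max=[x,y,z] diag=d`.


min=[-11.500,-13.000,4.700] max=[32.100,30.600,19.900] diag=63.506

A = translate([10.3, 8.8, 4.7]) cylinder(h=13.4, r=19.6) → bbox [-9.3,-10.8,4.7] .. [29.9,28.4,18.1]
B = cylinder(h=1.8, r=2.2) → bbox [-2.2,-2.2,0] .. [2.2,2.2,1.8]
lo = A.lo+B.lo = [-9.3-2.2, -10.8-2.2, 4.7+0] = [-11.500,-13.000,4.700]
hi = A.hi+B.hi = [29.9+2.2, 28.4+2.2, 18.1+1.8] = [32.100,30.600,19.900]
diag = √(43.6²+43.6²+15.2²) = √4032.96 = 63.506


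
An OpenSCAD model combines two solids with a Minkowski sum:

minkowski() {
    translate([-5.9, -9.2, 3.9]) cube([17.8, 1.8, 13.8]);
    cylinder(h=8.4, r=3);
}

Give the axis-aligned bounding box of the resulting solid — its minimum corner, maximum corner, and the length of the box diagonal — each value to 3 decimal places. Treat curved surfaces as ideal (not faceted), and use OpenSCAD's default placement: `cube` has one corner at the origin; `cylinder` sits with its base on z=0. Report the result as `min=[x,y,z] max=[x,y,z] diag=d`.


min=[-8.900,-12.200,3.900] max=[14.900,-4.400,26.100] diag=33.468

A = translate([-5.9, -9.2, 3.9]) cube([17.8, 1.8, 13.8]) → bbox [-5.9,-9.2,3.9] .. [11.9,-7.4,17.7]
B = cylinder(h=8.4, r=3) → bbox [-3,-3,0] .. [3,3,8.4]
lo = A.lo+B.lo = [-5.9-3, -9.2-3, 3.9+0] = [-8.900,-12.200,3.900]
hi = A.hi+B.hi = [11.9+3, -7.4+3, 17.7+8.4] = [14.900,-4.400,26.100]
diag = √(23.8²+7.8²+22.2²) = √1120.12 = 33.468


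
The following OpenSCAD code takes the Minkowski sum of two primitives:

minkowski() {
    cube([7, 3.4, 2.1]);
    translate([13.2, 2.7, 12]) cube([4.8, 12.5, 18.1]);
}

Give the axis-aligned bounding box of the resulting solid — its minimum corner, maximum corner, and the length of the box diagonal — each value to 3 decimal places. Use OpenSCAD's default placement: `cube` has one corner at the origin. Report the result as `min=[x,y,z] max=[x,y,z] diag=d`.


min=[13.200,2.700,12.000] max=[25.000,18.600,32.200] diag=28.286

A = translate([13.2, 2.7, 12]) cube([4.8, 12.5, 18.1]) → bbox [13.2,2.7,12] .. [18,15.2,30.1]
B = cube([7, 3.4, 2.1]) → bbox [0,0,0] .. [7,3.4,2.1]
lo = A.lo+B.lo = [13.2+0, 2.7+0, 12+0] = [13.200,2.700,12.000]
hi = A.hi+B.hi = [18+7, 15.2+3.4, 30.1+2.1] = [25.000,18.600,32.200]
diag = √(11.8²+15.9²+20.2²) = √800.09 = 28.286


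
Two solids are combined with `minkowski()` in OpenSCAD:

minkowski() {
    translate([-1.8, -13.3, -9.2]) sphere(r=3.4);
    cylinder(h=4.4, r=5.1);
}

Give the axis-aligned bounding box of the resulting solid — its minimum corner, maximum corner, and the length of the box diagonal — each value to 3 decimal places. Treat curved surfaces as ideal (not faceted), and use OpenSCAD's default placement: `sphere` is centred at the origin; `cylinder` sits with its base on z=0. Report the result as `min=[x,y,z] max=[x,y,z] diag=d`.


min=[-10.300,-21.800,-12.600] max=[6.700,-4.800,-1.400] diag=26.522

A = translate([-1.8, -13.3, -9.2]) sphere(r=3.4) → bbox [-5.2,-16.7,-12.6] .. [1.6,-9.9,-5.8]
B = cylinder(h=4.4, r=5.1) → bbox [-5.1,-5.1,0] .. [5.1,5.1,4.4]
lo = A.lo+B.lo = [-5.2-5.1, -16.7-5.1, -12.6+0] = [-10.300,-21.800,-12.600]
hi = A.hi+B.hi = [1.6+5.1, -9.9+5.1, -5.8+4.4] = [6.700,-4.800,-1.400]
diag = √(17²+17²+11.2²) = √703.44 = 26.522


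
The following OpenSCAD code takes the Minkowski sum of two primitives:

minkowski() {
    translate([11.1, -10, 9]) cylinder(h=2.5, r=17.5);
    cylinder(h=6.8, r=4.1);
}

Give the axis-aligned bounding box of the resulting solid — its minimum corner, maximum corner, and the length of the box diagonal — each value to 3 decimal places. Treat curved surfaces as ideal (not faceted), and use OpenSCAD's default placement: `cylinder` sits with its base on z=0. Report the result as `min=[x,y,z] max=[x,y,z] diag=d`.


A = translate([11.1, -10, 9]) cylinder(h=2.5, r=17.5) → bbox [-6.4,-27.5,9] .. [28.6,7.5,11.5]
B = cylinder(h=6.8, r=4.1) → bbox [-4.1,-4.1,0] .. [4.1,4.1,6.8]
lo = A.lo+B.lo = [-6.4-4.1, -27.5-4.1, 9+0] = [-10.500,-31.600,9.000]
hi = A.hi+B.hi = [28.6+4.1, 7.5+4.1, 11.5+6.8] = [32.700,11.600,18.300]
diag = √(43.2²+43.2²+9.3²) = √3818.97 = 61.798

min=[-10.500,-31.600,9.000] max=[32.700,11.600,18.300] diag=61.798


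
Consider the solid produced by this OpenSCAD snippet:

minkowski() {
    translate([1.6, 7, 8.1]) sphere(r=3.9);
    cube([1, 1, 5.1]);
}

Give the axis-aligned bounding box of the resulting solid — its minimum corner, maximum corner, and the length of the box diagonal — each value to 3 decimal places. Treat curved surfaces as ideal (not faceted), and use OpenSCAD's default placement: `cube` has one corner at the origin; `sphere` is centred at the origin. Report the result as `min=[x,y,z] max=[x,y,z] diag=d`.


A = translate([1.6, 7, 8.1]) sphere(r=3.9) → bbox [-2.3,3.1,4.2] .. [5.5,10.9,12]
B = cube([1, 1, 5.1]) → bbox [0,0,0] .. [1,1,5.1]
lo = A.lo+B.lo = [-2.3+0, 3.1+0, 4.2+0] = [-2.300,3.100,4.200]
hi = A.hi+B.hi = [5.5+1, 10.9+1, 12+5.1] = [6.500,11.900,17.100]
diag = √(8.8²+8.8²+12.9²) = √321.29 = 17.925

min=[-2.300,3.100,4.200] max=[6.500,11.900,17.100] diag=17.925


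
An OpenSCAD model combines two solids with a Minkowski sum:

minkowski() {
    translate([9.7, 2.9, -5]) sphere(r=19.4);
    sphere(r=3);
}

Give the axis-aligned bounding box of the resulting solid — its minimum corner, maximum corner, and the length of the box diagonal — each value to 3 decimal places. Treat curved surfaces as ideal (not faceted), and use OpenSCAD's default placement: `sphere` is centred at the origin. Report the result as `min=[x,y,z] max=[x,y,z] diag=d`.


A = translate([9.7, 2.9, -5]) sphere(r=19.4) → bbox [-9.7,-16.5,-24.4] .. [29.1,22.3,14.4]
B = sphere(r=3) → bbox [-3,-3,-3] .. [3,3,3]
lo = A.lo+B.lo = [-9.7-3, -16.5-3, -24.4-3] = [-12.700,-19.500,-27.400]
hi = A.hi+B.hi = [29.1+3, 22.3+3, 14.4+3] = [32.100,25.300,17.400]
diag = √(44.8²+44.8²+44.8²) = √6021.12 = 77.596

min=[-12.700,-19.500,-27.400] max=[32.100,25.300,17.400] diag=77.596


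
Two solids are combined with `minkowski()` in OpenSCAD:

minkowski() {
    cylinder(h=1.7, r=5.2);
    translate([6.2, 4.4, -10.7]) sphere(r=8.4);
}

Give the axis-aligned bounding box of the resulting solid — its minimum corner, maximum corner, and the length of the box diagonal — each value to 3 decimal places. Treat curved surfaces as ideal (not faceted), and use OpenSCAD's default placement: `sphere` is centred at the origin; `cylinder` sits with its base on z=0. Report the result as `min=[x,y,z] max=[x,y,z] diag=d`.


min=[-7.400,-9.200,-19.100] max=[19.800,18.000,-0.600] diag=42.684

A = translate([6.2, 4.4, -10.7]) sphere(r=8.4) → bbox [-2.2,-4,-19.1] .. [14.6,12.8,-2.3]
B = cylinder(h=1.7, r=5.2) → bbox [-5.2,-5.2,0] .. [5.2,5.2,1.7]
lo = A.lo+B.lo = [-2.2-5.2, -4-5.2, -19.1+0] = [-7.400,-9.200,-19.100]
hi = A.hi+B.hi = [14.6+5.2, 12.8+5.2, -2.3+1.7] = [19.800,18.000,-0.600]
diag = √(27.2²+27.2²+18.5²) = √1821.93 = 42.684


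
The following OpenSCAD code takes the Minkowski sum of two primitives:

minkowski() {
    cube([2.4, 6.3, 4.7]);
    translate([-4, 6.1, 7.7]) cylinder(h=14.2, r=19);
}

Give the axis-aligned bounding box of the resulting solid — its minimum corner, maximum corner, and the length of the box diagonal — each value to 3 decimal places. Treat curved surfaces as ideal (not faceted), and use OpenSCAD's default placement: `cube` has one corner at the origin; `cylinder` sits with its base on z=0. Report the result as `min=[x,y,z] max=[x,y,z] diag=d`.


min=[-23.000,-12.900,7.700] max=[17.400,31.400,26.600] diag=62.864

A = translate([-4, 6.1, 7.7]) cylinder(h=14.2, r=19) → bbox [-23,-12.9,7.7] .. [15,25.1,21.9]
B = cube([2.4, 6.3, 4.7]) → bbox [0,0,0] .. [2.4,6.3,4.7]
lo = A.lo+B.lo = [-23+0, -12.9+0, 7.7+0] = [-23.000,-12.900,7.700]
hi = A.hi+B.hi = [15+2.4, 25.1+6.3, 21.9+4.7] = [17.400,31.400,26.600]
diag = √(40.4²+44.3²+18.9²) = √3951.86 = 62.864


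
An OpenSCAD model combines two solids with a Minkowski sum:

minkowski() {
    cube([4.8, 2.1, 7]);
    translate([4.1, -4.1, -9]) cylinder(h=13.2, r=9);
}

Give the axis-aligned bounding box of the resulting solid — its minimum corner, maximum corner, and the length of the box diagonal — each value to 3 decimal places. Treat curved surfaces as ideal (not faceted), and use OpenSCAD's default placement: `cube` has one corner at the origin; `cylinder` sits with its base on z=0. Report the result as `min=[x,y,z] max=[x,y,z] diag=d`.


min=[-4.900,-13.100,-9.000] max=[17.900,7.000,11.200] diag=36.495

A = translate([4.1, -4.1, -9]) cylinder(h=13.2, r=9) → bbox [-4.9,-13.1,-9] .. [13.1,4.9,4.2]
B = cube([4.8, 2.1, 7]) → bbox [0,0,0] .. [4.8,2.1,7]
lo = A.lo+B.lo = [-4.9+0, -13.1+0, -9+0] = [-4.900,-13.100,-9.000]
hi = A.hi+B.hi = [13.1+4.8, 4.9+2.1, 4.2+7] = [17.900,7.000,11.200]
diag = √(22.8²+20.1²+20.2²) = √1331.89 = 36.495
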